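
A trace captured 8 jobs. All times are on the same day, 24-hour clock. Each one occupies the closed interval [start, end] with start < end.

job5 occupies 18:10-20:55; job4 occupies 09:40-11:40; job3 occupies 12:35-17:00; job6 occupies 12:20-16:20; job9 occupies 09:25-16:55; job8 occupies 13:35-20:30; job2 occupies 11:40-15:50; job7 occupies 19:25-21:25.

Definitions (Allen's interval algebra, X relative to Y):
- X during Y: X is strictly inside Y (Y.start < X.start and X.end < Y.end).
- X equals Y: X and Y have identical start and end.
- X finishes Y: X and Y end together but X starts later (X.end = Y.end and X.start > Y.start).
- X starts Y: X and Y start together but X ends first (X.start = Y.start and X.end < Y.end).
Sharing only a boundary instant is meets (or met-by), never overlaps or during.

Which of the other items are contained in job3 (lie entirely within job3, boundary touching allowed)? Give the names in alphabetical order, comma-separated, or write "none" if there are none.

none

Target job3 = [12:35, 17:00].
job2 [11:40, 15:50] → overlaps → no.
job4 [09:40, 11:40] → before → no.
job5 [18:10, 20:55] → after → no.
job6 [12:20, 16:20] → overlaps → no.
job7 [19:25, 21:25] → after → no.
job8 [13:35, 20:30] → overlapped-by → no.
job9 [09:25, 16:55] → overlaps → no.
Result: none.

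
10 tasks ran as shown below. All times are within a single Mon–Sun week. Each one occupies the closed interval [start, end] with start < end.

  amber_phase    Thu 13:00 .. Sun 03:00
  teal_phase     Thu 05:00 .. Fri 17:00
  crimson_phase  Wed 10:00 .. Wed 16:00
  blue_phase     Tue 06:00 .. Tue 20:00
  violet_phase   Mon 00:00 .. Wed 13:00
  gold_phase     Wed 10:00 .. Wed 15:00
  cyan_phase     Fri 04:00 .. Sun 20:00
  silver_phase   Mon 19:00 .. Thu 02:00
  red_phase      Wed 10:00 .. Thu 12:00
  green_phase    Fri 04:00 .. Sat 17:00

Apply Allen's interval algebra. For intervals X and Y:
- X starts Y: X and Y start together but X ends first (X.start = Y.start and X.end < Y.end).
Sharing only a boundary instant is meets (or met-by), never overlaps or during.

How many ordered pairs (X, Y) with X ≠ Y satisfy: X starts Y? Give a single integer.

Checking all 90 ordered pairs for relation 'starts'; matching pairs in alphabetical order:
(crimson_phase, red_phase): crimson_phase starts red_phase ✓
(gold_phase, crimson_phase): gold_phase starts crimson_phase ✓
(gold_phase, red_phase): gold_phase starts red_phase ✓
(green_phase, cyan_phase): green_phase starts cyan_phase ✓
Count: 4.

4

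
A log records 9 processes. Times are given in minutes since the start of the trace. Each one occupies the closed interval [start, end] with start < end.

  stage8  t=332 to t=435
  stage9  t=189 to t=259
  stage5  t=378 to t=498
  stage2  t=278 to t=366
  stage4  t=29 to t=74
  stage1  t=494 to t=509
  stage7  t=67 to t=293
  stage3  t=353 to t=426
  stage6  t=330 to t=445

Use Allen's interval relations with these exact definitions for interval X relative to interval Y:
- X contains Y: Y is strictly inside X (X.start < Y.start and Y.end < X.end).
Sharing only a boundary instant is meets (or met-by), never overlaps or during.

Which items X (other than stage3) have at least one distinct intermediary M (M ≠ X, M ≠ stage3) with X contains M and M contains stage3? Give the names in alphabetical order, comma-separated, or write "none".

stage6

Target stage3 = [t=353, t=426].
Intermediaries M with M contains stage3: stage6, stage8.
Via stage6 — items with X contains stage6: none.
Via stage8 — items with X contains stage8: stage6.
Union: stage6.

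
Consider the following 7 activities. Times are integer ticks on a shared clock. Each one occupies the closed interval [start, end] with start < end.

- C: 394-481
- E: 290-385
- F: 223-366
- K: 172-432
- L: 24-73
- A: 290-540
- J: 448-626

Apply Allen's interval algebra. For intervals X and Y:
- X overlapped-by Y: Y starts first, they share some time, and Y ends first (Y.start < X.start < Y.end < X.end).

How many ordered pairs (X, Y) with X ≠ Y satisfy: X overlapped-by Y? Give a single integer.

6

Checking all 42 ordered pairs for relation 'overlapped-by'; matching pairs in alphabetical order:
(A, F): A overlapped-by F ✓
(A, K): A overlapped-by K ✓
(C, K): C overlapped-by K ✓
(E, F): E overlapped-by F ✓
(J, A): J overlapped-by A ✓
(J, C): J overlapped-by C ✓
Count: 6.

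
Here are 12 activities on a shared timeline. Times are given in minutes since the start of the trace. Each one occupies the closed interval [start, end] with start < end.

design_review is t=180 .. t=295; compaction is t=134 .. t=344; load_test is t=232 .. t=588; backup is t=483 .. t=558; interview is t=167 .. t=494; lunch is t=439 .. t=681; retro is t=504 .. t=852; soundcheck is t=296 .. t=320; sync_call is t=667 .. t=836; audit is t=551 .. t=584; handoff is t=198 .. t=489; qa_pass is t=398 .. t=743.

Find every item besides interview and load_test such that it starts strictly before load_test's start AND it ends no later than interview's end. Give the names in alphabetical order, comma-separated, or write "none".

compaction, design_review, handoff

Conditions: its start is strictly before load_test's start (X.start < t=232) AND its end is no later than interview's end (X.end <= t=494).
audit: start t=551 < t=232? ✗; end t=584 <= t=494? ✗ → no.
backup: start t=483 < t=232? ✗; end t=558 <= t=494? ✗ → no.
compaction: start t=134 < t=232? ✓; end t=344 <= t=494? ✓ → yes.
design_review: start t=180 < t=232? ✓; end t=295 <= t=494? ✓ → yes.
handoff: start t=198 < t=232? ✓; end t=489 <= t=494? ✓ → yes.
lunch: start t=439 < t=232? ✗; end t=681 <= t=494? ✗ → no.
qa_pass: start t=398 < t=232? ✗; end t=743 <= t=494? ✗ → no.
retro: start t=504 < t=232? ✗; end t=852 <= t=494? ✗ → no.
soundcheck: start t=296 < t=232? ✗; end t=320 <= t=494? ✓ → no.
sync_call: start t=667 < t=232? ✗; end t=836 <= t=494? ✗ → no.
Result: compaction, design_review, handoff.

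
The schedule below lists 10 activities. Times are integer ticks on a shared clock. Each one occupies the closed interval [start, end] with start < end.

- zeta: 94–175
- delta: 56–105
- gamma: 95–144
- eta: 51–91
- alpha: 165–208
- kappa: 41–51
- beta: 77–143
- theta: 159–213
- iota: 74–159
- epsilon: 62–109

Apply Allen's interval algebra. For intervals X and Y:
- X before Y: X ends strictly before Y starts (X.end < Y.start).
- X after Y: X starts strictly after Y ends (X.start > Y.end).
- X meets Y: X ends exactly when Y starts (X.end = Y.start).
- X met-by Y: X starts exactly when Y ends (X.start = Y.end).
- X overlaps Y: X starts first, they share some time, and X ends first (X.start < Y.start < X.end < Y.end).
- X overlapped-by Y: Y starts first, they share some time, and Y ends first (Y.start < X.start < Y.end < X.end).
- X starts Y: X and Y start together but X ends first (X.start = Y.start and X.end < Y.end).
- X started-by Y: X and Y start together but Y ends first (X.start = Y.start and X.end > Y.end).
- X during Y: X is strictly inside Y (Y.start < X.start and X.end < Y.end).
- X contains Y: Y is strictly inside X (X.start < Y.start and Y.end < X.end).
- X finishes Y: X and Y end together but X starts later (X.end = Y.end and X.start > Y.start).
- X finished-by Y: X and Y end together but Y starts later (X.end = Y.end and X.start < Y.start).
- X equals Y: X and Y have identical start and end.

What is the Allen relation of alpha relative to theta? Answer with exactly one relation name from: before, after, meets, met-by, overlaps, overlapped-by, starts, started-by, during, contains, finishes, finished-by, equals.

during

alpha = [165, 208]; theta = [159, 213].
Compare endpoints: alpha.start > theta.start, alpha.start < theta.end, alpha.end > theta.start, alpha.end < theta.end.
That pattern is 'during'.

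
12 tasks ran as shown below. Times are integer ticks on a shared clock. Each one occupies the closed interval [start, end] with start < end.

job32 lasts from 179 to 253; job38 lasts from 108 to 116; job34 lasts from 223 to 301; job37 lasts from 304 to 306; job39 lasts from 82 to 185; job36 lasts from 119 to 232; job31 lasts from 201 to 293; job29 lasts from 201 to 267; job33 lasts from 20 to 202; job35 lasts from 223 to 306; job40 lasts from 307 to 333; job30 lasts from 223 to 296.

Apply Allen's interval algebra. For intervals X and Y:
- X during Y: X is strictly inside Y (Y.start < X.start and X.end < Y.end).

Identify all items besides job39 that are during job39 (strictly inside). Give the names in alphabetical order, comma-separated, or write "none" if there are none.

job38

Target job39 = [82, 185].
job29 [201, 267] → after → no.
job30 [223, 296] → after → no.
job31 [201, 293] → after → no.
job32 [179, 253] → overlapped-by → no.
job33 [20, 202] → contains → no.
job34 [223, 301] → after → no.
job35 [223, 306] → after → no.
job36 [119, 232] → overlapped-by → no.
job37 [304, 306] → after → no.
job38 [108, 116] → during → yes.
job40 [307, 333] → after → no.
Result: job38.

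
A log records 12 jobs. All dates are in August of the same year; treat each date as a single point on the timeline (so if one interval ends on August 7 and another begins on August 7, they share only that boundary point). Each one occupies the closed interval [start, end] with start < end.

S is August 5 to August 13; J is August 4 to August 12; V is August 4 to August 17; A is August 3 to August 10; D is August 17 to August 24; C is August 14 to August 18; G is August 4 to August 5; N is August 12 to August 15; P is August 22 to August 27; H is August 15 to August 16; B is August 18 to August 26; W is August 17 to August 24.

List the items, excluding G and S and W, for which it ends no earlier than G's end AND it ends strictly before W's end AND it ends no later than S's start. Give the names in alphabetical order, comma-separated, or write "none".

Conditions: its end is no earlier than G's end (X.end >= August 5) AND its end is strictly before W's end (X.end < August 24) AND its end is no later than S's start (X.end <= August 5).
A: end August 10 >= August 5? ✓; end August 10 < August 24? ✓; end August 10 <= August 5? ✗ → no.
B: end August 26 >= August 5? ✓; end August 26 < August 24? ✗; end August 26 <= August 5? ✗ → no.
C: end August 18 >= August 5? ✓; end August 18 < August 24? ✓; end August 18 <= August 5? ✗ → no.
D: end August 24 >= August 5? ✓; end August 24 < August 24? ✗; end August 24 <= August 5? ✗ → no.
H: end August 16 >= August 5? ✓; end August 16 < August 24? ✓; end August 16 <= August 5? ✗ → no.
J: end August 12 >= August 5? ✓; end August 12 < August 24? ✓; end August 12 <= August 5? ✗ → no.
N: end August 15 >= August 5? ✓; end August 15 < August 24? ✓; end August 15 <= August 5? ✗ → no.
P: end August 27 >= August 5? ✓; end August 27 < August 24? ✗; end August 27 <= August 5? ✗ → no.
V: end August 17 >= August 5? ✓; end August 17 < August 24? ✓; end August 17 <= August 5? ✗ → no.
Result: none.

none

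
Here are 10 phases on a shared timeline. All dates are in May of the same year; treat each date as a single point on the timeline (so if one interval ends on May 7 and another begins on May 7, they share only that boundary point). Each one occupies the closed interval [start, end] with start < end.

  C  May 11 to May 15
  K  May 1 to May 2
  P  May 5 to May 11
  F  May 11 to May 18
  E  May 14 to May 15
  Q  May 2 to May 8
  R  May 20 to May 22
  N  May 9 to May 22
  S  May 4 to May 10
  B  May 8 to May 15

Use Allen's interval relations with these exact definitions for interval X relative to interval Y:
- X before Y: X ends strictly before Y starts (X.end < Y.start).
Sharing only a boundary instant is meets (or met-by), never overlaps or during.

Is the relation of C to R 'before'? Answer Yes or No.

Yes

C = [May 11, May 15], R = [May 20, May 22].
Actual relation of C to R: before.
Asked whether 'before' holds → Yes.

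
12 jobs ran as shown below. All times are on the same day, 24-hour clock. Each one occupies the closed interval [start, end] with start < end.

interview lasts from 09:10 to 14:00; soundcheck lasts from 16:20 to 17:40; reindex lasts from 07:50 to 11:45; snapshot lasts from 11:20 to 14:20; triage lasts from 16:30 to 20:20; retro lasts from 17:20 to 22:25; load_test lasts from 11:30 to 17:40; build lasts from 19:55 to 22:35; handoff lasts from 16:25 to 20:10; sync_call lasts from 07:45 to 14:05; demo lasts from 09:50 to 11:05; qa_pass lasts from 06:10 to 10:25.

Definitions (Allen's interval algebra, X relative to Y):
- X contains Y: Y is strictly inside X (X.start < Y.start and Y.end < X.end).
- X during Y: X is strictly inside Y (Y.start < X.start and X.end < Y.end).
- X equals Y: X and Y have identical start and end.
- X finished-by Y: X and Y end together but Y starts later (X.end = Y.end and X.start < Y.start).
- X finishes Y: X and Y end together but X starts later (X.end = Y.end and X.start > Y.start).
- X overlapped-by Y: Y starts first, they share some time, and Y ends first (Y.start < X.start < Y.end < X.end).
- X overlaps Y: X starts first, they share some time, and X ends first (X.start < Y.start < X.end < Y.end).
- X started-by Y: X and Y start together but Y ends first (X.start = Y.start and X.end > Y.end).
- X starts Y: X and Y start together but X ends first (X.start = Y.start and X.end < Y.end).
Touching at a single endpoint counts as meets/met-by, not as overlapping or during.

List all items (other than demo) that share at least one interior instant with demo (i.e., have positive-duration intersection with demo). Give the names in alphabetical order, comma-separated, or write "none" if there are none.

Target demo = [09:50, 11:05].
build [19:55, 22:35] → after → no.
handoff [16:25, 20:10] → after → no.
interview [09:10, 14:00] → contains → yes.
load_test [11:30, 17:40] → after → no.
qa_pass [06:10, 10:25] → overlaps → yes.
reindex [07:50, 11:45] → contains → yes.
retro [17:20, 22:25] → after → no.
snapshot [11:20, 14:20] → after → no.
soundcheck [16:20, 17:40] → after → no.
sync_call [07:45, 14:05] → contains → yes.
triage [16:30, 20:20] → after → no.
Result: interview, qa_pass, reindex, sync_call.

interview, qa_pass, reindex, sync_call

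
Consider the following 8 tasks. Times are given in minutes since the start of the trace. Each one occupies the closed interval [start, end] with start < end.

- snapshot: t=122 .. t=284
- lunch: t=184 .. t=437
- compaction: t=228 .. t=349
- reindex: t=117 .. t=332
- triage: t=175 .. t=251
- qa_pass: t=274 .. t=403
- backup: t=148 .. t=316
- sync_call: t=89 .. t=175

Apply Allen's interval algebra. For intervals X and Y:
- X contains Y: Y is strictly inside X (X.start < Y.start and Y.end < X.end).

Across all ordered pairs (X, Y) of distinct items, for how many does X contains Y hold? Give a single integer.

7

Checking all 56 ordered pairs for relation 'contains'; matching pairs in alphabetical order:
(backup, triage): backup contains triage ✓
(lunch, compaction): lunch contains compaction ✓
(lunch, qa_pass): lunch contains qa_pass ✓
(reindex, backup): reindex contains backup ✓
(reindex, snapshot): reindex contains snapshot ✓
(reindex, triage): reindex contains triage ✓
(snapshot, triage): snapshot contains triage ✓
Count: 7.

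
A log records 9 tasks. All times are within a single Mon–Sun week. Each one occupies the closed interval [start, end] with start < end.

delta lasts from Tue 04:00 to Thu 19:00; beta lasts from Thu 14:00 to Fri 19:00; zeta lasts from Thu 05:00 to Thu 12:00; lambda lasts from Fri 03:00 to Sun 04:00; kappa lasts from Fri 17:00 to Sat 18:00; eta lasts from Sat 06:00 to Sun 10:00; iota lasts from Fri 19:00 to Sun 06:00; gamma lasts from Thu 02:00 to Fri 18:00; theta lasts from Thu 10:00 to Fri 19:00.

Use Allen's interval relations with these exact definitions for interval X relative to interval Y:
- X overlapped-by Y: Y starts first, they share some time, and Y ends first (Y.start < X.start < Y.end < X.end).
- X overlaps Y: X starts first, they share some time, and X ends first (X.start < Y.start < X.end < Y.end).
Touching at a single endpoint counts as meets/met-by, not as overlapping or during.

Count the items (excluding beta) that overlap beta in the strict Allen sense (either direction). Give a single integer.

Target beta = [Thu 14:00, Fri 19:00].
delta [Tue 04:00, Thu 19:00] → overlaps → counts.
eta [Sat 06:00, Sun 10:00] → after → no.
gamma [Thu 02:00, Fri 18:00] → overlaps → counts.
iota [Fri 19:00, Sun 06:00] → met-by → no.
kappa [Fri 17:00, Sat 18:00] → overlapped-by → counts.
lambda [Fri 03:00, Sun 04:00] → overlapped-by → counts.
theta [Thu 10:00, Fri 19:00] → finished-by → no.
zeta [Thu 05:00, Thu 12:00] → before → no.
Total: 4.

4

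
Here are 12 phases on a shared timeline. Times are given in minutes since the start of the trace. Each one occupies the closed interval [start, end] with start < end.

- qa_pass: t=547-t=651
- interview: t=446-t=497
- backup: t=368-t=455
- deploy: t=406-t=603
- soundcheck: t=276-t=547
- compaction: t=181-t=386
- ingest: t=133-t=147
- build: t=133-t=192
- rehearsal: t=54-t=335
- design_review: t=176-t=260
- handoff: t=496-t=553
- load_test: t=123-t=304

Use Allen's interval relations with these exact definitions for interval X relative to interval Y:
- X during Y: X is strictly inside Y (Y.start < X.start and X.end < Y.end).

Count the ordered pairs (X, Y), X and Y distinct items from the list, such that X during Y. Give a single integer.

Checking all 132 ordered pairs for relation 'during'; matching pairs in alphabetical order:
(backup, soundcheck): backup during soundcheck ✓
(build, load_test): build during load_test ✓
(build, rehearsal): build during rehearsal ✓
(design_review, load_test): design_review during load_test ✓
(design_review, rehearsal): design_review during rehearsal ✓
(handoff, deploy): handoff during deploy ✓
(ingest, load_test): ingest during load_test ✓
(ingest, rehearsal): ingest during rehearsal ✓
(interview, deploy): interview during deploy ✓
(interview, soundcheck): interview during soundcheck ✓
(load_test, rehearsal): load_test during rehearsal ✓
Count: 11.

11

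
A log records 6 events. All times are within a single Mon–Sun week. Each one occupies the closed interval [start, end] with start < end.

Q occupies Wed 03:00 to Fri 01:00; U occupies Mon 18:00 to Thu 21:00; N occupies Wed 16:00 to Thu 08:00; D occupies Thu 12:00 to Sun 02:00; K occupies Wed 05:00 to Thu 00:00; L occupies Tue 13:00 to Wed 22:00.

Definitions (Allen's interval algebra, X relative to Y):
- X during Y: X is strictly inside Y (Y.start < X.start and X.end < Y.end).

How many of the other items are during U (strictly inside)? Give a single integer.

Target U = [Mon 18:00, Thu 21:00].
D [Thu 12:00, Sun 02:00] → overlapped-by → no.
K [Wed 05:00, Thu 00:00] → during → counts.
L [Tue 13:00, Wed 22:00] → during → counts.
N [Wed 16:00, Thu 08:00] → during → counts.
Q [Wed 03:00, Fri 01:00] → overlapped-by → no.
Total: 3.

3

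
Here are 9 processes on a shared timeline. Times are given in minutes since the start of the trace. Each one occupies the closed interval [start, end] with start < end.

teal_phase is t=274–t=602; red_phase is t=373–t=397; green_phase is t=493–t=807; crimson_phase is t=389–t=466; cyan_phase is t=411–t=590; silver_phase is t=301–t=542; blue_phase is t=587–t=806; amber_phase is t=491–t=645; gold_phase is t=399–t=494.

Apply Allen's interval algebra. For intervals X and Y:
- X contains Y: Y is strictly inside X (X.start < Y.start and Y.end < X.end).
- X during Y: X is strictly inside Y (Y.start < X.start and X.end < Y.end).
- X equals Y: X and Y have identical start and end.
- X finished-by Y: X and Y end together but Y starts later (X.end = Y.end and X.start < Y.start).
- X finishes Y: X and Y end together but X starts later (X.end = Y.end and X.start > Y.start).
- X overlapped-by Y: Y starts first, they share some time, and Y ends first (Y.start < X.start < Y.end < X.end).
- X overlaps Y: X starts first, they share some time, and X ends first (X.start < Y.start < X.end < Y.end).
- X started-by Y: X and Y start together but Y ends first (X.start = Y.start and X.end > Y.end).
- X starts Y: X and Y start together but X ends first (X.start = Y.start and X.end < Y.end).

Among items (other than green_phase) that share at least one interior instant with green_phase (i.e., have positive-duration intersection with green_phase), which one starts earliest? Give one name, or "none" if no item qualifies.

teal_phase

Target green_phase = [t=493, t=807].
amber_phase [t=491, t=645] → overlaps → candidate.
blue_phase [t=587, t=806] → during → candidate.
crimson_phase [t=389, t=466] → before → excluded.
cyan_phase [t=411, t=590] → overlaps → candidate.
gold_phase [t=399, t=494] → overlaps → candidate.
red_phase [t=373, t=397] → before → excluded.
silver_phase [t=301, t=542] → overlaps → candidate.
teal_phase [t=274, t=602] → overlaps → candidate.
Among candidates, earliest start is t=274 → teal_phase.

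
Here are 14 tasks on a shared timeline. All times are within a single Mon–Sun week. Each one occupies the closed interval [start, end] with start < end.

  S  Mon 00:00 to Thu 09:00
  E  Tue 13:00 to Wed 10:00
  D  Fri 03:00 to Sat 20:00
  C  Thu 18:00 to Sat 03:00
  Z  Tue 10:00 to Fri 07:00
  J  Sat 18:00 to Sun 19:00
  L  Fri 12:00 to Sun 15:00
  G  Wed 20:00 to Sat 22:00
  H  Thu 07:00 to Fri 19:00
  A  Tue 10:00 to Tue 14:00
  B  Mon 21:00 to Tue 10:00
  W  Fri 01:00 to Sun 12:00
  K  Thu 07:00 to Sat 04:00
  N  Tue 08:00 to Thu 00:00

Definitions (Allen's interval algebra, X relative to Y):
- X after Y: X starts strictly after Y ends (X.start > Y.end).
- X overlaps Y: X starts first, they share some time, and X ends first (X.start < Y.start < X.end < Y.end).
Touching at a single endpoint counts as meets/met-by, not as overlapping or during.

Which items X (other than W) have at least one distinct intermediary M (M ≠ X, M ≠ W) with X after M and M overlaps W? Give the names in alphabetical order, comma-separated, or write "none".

Target W = [Fri 01:00, Sun 12:00].
Intermediaries M with M overlaps W: C, G, H, K, Z.
Via C — items with X after C: J.
Via G — items with X after G: none.
Via H — items with X after H: J.
Via K — items with X after K: J.
Via Z — items with X after Z: J, L.
Union: J, L.

J, L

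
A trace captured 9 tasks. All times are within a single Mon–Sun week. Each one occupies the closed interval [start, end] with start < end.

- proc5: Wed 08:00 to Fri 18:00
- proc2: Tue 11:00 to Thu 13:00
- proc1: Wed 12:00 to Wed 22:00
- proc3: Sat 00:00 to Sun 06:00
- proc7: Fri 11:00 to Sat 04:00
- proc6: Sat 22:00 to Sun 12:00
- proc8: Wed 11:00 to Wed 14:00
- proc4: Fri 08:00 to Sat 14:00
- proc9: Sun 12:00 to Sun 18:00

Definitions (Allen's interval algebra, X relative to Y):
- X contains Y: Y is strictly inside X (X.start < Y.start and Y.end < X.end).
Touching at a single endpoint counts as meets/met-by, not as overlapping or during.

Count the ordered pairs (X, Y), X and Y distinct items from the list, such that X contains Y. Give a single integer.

Checking all 72 ordered pairs for relation 'contains'; matching pairs in alphabetical order:
(proc2, proc1): proc2 contains proc1 ✓
(proc2, proc8): proc2 contains proc8 ✓
(proc4, proc7): proc4 contains proc7 ✓
(proc5, proc1): proc5 contains proc1 ✓
(proc5, proc8): proc5 contains proc8 ✓
Count: 5.

5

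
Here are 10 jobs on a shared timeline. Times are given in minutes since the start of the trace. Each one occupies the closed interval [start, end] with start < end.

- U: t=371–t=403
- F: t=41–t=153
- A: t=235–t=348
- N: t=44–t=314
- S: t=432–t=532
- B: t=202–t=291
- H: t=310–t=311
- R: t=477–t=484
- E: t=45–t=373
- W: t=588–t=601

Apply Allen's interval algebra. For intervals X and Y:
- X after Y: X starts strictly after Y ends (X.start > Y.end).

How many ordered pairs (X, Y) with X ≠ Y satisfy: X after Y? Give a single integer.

32

Checking all 90 ordered pairs for relation 'after'; matching pairs in alphabetical order:
(A, F): A after F ✓
(B, F): B after F ✓
(H, B): H after B ✓
(H, F): H after F ✓
(R, A): R after A ✓
(R, B): R after B ✓
(R, E): R after E ✓
(R, F): R after F ✓
(R, H): R after H ✓
(R, N): R after N ✓
(R, U): R after U ✓
(S, A): S after A ✓
(S, B): S after B ✓
(S, E): S after E ✓
(S, F): S after F ✓
(S, H): S after H ✓
(S, N): S after N ✓
(S, U): S after U ✓
(U, A): U after A ✓
(U, B): U after B ✓
(U, F): U after F ✓
(U, H): U after H ✓
(U, N): U after N ✓
(W, A): W after A ✓
... plus 8 further pairs not listed.
Count: 32.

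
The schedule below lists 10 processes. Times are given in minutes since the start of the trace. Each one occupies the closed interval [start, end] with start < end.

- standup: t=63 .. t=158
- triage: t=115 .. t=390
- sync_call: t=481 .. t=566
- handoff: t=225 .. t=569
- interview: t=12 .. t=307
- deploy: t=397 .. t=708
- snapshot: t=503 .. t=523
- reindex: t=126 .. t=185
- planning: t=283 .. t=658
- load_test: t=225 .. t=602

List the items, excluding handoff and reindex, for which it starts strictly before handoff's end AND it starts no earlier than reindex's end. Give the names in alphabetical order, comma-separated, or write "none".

deploy, load_test, planning, snapshot, sync_call

Conditions: its start is strictly before handoff's end (X.start < t=569) AND its start is no earlier than reindex's end (X.start >= t=185).
deploy: start t=397 < t=569? ✓; start t=397 >= t=185? ✓ → yes.
interview: start t=12 < t=569? ✓; start t=12 >= t=185? ✗ → no.
load_test: start t=225 < t=569? ✓; start t=225 >= t=185? ✓ → yes.
planning: start t=283 < t=569? ✓; start t=283 >= t=185? ✓ → yes.
snapshot: start t=503 < t=569? ✓; start t=503 >= t=185? ✓ → yes.
standup: start t=63 < t=569? ✓; start t=63 >= t=185? ✗ → no.
sync_call: start t=481 < t=569? ✓; start t=481 >= t=185? ✓ → yes.
triage: start t=115 < t=569? ✓; start t=115 >= t=185? ✗ → no.
Result: deploy, load_test, planning, snapshot, sync_call.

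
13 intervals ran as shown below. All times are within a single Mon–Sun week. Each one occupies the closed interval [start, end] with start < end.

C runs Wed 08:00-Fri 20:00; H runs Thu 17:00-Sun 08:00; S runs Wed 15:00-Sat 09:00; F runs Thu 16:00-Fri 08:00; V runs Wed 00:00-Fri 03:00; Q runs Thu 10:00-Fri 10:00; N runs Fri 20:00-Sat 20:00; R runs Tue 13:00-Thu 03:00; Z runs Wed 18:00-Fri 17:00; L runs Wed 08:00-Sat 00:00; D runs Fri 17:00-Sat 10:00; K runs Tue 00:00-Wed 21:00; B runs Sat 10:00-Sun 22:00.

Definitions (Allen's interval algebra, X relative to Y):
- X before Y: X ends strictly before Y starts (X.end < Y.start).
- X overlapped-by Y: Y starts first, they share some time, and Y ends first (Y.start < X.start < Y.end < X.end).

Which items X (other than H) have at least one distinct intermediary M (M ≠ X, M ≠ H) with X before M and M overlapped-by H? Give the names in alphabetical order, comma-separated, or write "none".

C, F, K, L, Q, R, S, V, Z

Target H = [Thu 17:00, Sun 08:00].
Intermediaries M with M overlapped-by H: B.
Via B — items with X before B: C, F, K, L, Q, R, S, V, Z.
Union: C, F, K, L, Q, R, S, V, Z.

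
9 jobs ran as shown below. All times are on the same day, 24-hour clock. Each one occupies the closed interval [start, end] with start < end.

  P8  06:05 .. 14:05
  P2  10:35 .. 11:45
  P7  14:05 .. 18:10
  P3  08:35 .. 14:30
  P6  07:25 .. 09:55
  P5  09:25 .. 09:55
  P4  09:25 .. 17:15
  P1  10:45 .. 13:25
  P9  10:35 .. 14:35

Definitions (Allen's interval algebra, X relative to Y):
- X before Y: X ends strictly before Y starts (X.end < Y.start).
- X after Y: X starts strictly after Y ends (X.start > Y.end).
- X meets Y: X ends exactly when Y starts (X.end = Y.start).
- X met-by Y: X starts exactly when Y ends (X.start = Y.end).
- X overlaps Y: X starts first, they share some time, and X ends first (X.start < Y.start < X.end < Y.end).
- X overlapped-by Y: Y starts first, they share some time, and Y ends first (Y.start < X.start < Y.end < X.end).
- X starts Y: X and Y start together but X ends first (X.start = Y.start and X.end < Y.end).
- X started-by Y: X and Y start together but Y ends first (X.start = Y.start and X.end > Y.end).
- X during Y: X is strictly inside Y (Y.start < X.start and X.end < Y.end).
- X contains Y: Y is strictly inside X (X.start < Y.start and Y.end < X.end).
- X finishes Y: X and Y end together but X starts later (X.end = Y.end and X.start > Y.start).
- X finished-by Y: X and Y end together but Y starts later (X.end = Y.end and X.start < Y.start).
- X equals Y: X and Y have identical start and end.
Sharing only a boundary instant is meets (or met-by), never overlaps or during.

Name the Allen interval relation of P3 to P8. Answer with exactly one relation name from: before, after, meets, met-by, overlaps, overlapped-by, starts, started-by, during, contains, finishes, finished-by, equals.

overlapped-by

P3 = [08:35, 14:30]; P8 = [06:05, 14:05].
Compare endpoints: P3.start > P8.start, P3.start < P8.end, P3.end > P8.start, P3.end > P8.end.
That pattern is 'overlapped-by'.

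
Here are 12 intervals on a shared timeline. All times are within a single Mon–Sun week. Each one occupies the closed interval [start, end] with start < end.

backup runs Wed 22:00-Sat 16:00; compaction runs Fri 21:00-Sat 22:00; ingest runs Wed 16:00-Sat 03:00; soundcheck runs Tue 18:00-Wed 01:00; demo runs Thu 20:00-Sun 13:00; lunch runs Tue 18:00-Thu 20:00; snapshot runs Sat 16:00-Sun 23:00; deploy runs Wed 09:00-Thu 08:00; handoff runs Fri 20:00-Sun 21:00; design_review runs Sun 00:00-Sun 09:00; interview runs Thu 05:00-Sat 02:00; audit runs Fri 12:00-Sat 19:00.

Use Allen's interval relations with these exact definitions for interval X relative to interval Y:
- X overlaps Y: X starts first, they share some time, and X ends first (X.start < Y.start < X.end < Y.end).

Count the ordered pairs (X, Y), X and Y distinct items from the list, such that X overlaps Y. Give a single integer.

Checking all 132 ordered pairs for relation 'overlaps'; matching pairs in alphabetical order:
(audit, compaction): audit overlaps compaction ✓
(audit, handoff): audit overlaps handoff ✓
(audit, snapshot): audit overlaps snapshot ✓
(backup, audit): backup overlaps audit ✓
(backup, compaction): backup overlaps compaction ✓
(backup, demo): backup overlaps demo ✓
(backup, handoff): backup overlaps handoff ✓
(compaction, snapshot): compaction overlaps snapshot ✓
(demo, handoff): demo overlaps handoff ✓
(demo, snapshot): demo overlaps snapshot ✓
(deploy, backup): deploy overlaps backup ✓
(deploy, ingest): deploy overlaps ingest ✓
(deploy, interview): deploy overlaps interview ✓
(handoff, snapshot): handoff overlaps snapshot ✓
(ingest, audit): ingest overlaps audit ✓
(ingest, backup): ingest overlaps backup ✓
(ingest, compaction): ingest overlaps compaction ✓
(ingest, demo): ingest overlaps demo ✓
(ingest, handoff): ingest overlaps handoff ✓
(interview, audit): interview overlaps audit ✓
(interview, compaction): interview overlaps compaction ✓
(interview, demo): interview overlaps demo ✓
(interview, handoff): interview overlaps handoff ✓
(lunch, backup): lunch overlaps backup ✓
... plus 2 further pairs not listed.
Count: 26.

26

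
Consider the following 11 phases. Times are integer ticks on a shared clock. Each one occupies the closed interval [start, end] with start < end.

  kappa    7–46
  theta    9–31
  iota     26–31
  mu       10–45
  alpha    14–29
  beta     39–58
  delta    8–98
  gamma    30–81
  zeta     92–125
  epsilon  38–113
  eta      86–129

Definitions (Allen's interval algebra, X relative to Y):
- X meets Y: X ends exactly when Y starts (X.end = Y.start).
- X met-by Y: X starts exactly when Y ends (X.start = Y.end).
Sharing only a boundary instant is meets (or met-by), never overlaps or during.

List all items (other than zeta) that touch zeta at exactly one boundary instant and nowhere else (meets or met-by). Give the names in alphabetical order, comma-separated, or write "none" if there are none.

Target zeta = [92, 125].
alpha [14, 29] → before → no.
beta [39, 58] → before → no.
delta [8, 98] → overlaps → no.
epsilon [38, 113] → overlaps → no.
eta [86, 129] → contains → no.
gamma [30, 81] → before → no.
iota [26, 31] → before → no.
kappa [7, 46] → before → no.
mu [10, 45] → before → no.
theta [9, 31] → before → no.
Result: none.

none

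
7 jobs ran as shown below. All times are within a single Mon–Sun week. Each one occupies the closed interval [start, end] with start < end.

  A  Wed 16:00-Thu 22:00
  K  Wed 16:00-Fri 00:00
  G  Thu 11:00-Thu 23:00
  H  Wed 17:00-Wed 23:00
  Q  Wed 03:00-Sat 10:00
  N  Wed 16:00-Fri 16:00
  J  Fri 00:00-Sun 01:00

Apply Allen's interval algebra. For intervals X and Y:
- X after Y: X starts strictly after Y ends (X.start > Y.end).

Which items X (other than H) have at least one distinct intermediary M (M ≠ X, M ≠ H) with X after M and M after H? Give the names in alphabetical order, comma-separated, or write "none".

J

Target H = [Wed 17:00, Wed 23:00].
Intermediaries M with M after H: G, J.
Via G — items with X after G: J.
Via J — items with X after J: none.
Union: J.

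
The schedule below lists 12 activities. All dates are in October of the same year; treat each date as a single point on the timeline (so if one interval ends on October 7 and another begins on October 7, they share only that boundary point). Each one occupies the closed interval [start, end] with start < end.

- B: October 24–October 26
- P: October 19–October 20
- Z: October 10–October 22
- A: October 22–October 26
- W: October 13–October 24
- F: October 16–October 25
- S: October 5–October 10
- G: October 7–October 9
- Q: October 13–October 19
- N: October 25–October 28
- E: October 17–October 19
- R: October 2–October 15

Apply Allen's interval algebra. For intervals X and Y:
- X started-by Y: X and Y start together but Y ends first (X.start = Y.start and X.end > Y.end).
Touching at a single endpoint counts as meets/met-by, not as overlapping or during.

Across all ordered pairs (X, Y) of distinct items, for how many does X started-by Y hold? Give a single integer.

Checking all 132 ordered pairs for relation 'started-by'; matching pairs in alphabetical order:
(W, Q): W started-by Q ✓
Count: 1.

1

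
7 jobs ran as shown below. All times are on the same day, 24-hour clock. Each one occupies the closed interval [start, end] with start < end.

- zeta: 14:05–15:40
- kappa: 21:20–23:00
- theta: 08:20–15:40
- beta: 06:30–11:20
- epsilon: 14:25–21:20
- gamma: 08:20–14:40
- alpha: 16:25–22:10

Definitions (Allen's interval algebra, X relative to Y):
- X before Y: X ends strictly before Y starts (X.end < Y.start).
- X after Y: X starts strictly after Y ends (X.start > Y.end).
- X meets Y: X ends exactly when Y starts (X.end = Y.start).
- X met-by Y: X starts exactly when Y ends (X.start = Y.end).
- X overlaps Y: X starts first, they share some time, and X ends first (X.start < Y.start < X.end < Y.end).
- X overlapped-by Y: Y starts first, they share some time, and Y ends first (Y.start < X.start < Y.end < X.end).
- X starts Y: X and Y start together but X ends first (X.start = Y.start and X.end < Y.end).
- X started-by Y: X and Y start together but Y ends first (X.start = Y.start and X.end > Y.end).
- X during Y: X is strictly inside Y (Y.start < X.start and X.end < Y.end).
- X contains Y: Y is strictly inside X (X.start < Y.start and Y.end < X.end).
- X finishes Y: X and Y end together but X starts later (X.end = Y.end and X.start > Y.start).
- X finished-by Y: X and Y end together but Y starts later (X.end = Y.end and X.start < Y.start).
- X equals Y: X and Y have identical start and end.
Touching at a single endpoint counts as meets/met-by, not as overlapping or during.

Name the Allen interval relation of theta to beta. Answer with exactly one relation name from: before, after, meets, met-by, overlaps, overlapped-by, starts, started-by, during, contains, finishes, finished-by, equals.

theta = [08:20, 15:40]; beta = [06:30, 11:20].
Compare endpoints: theta.start > beta.start, theta.start < beta.end, theta.end > beta.start, theta.end > beta.end.
That pattern is 'overlapped-by'.

overlapped-by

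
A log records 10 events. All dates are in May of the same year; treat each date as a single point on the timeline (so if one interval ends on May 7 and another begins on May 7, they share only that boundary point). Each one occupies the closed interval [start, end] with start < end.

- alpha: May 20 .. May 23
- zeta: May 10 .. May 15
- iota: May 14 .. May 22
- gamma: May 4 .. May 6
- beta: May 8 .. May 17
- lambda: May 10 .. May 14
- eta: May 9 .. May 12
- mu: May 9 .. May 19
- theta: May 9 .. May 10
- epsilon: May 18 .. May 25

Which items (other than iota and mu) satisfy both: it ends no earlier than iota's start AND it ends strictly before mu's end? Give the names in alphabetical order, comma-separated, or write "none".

Conditions: its end is no earlier than iota's start (X.end >= May 14) AND its end is strictly before mu's end (X.end < May 19).
alpha: end May 23 >= May 14? ✓; end May 23 < May 19? ✗ → no.
beta: end May 17 >= May 14? ✓; end May 17 < May 19? ✓ → yes.
epsilon: end May 25 >= May 14? ✓; end May 25 < May 19? ✗ → no.
eta: end May 12 >= May 14? ✗; end May 12 < May 19? ✓ → no.
gamma: end May 6 >= May 14? ✗; end May 6 < May 19? ✓ → no.
lambda: end May 14 >= May 14? ✓; end May 14 < May 19? ✓ → yes.
theta: end May 10 >= May 14? ✗; end May 10 < May 19? ✓ → no.
zeta: end May 15 >= May 14? ✓; end May 15 < May 19? ✓ → yes.
Result: beta, lambda, zeta.

beta, lambda, zeta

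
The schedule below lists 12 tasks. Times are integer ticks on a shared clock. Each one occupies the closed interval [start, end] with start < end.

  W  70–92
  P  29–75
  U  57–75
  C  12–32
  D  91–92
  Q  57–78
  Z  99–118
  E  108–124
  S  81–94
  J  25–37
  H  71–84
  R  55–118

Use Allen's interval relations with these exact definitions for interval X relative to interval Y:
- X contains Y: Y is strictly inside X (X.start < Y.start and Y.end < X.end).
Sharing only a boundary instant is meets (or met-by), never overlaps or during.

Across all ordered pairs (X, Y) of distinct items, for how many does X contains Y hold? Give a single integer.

8

Checking all 132 ordered pairs for relation 'contains'; matching pairs in alphabetical order:
(R, D): R contains D ✓
(R, H): R contains H ✓
(R, Q): R contains Q ✓
(R, S): R contains S ✓
(R, U): R contains U ✓
(R, W): R contains W ✓
(S, D): S contains D ✓
(W, H): W contains H ✓
Count: 8.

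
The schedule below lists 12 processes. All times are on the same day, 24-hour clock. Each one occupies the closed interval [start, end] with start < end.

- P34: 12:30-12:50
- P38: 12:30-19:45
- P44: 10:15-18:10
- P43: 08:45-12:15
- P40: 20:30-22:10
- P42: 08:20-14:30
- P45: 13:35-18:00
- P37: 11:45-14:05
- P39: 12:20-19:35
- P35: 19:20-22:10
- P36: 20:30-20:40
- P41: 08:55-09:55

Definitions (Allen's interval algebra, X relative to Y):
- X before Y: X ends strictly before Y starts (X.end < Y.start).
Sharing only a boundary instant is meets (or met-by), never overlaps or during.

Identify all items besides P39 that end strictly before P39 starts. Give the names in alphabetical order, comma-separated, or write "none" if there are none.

Target P39 = [12:20, 19:35].
P34 [12:30, 12:50] → during → no.
P35 [19:20, 22:10] → overlapped-by → no.
P36 [20:30, 20:40] → after → no.
P37 [11:45, 14:05] → overlaps → no.
P38 [12:30, 19:45] → overlapped-by → no.
P40 [20:30, 22:10] → after → no.
P41 [08:55, 09:55] → before → yes.
P42 [08:20, 14:30] → overlaps → no.
P43 [08:45, 12:15] → before → yes.
P44 [10:15, 18:10] → overlaps → no.
P45 [13:35, 18:00] → during → no.
Result: P41, P43.

P41, P43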